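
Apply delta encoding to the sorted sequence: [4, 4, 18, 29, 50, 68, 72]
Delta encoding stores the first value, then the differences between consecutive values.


First value: 4
Deltas:
  4 - 4 = 0
  18 - 4 = 14
  29 - 18 = 11
  50 - 29 = 21
  68 - 50 = 18
  72 - 68 = 4


Delta encoded: [4, 0, 14, 11, 21, 18, 4]


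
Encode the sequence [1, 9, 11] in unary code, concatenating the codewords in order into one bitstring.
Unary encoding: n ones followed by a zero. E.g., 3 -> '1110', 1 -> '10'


Encode each number as n ones followed by a terminating 0:
  1 -> 10 (2 bits)
  9 -> 1111111110 (10 bits)
  11 -> 111111111110 (12 bits)
Total length = 2 + 10 + 12 = 24 bits.

Unary([1, 9, 11]) = 101111111110111111111110 (24 bits)


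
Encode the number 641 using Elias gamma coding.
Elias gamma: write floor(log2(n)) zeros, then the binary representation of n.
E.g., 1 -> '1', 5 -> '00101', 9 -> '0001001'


num_bits = floor(log2(641)) + 1 = 10
leading_zeros = num_bits - 1 = 9
binary(641) = 1010000001

Elias gamma(641) = '000000000' + '1010000001' = 0000000001010000001 (19 bits)


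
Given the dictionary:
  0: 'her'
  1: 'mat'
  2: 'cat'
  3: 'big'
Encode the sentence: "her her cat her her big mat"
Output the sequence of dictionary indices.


Look up each word in the dictionary:
  'her' -> 0
  'her' -> 0
  'cat' -> 2
  'her' -> 0
  'her' -> 0
  'big' -> 3
  'mat' -> 1

Encoded: [0, 0, 2, 0, 0, 3, 1]


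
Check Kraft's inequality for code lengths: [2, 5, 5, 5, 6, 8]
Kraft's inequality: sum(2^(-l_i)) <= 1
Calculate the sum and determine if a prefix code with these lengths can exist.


Sum = 2^(-2) + 2^(-5) + 2^(-5) + 2^(-5) + 2^(-6) + 2^(-8)
    = 0.25 + 0.03125 + 0.03125 + 0.03125 + 0.015625 + 0.00390625
    = 93/256 = 0.36328125
Since 0.36328125 <= 1, Kraft's inequality IS satisfied.
A prefix code with these lengths CAN exist.

Kraft sum = 0.36328125. Satisfied.


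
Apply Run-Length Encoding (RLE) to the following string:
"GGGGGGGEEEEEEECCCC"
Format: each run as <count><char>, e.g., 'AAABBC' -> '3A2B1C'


Scanning runs left to right:
  i=0: run of 'G' x 7 -> '7G'
  i=7: run of 'E' x 7 -> '7E'
  i=14: run of 'C' x 4 -> '4C'

RLE = 7G7E4C


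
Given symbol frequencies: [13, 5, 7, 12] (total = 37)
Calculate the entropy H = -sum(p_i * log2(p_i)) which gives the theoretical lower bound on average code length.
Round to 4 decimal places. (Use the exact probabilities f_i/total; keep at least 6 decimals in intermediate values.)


Per-symbol terms -p_i * log2(p_i) with p_i = f_i/37:
  p = 13/37 = 0.351351: log2(p) = -1.509014, -p*log2(p) = 0.530194
  p = 5/37 = 0.135135: log2(p) = -2.887525, -p*log2(p) = 0.390206
  p = 7/37 = 0.189189: log2(p) = -2.402098, -p*log2(p) = 0.454451
  p = 12/37 = 0.324324: log2(p) = -1.624491, -p*log2(p) = 0.526862
H = 0.530194 + 0.390206 + 0.454451 + 0.526862 = 1.901713

H = 1.9017 bits/symbol


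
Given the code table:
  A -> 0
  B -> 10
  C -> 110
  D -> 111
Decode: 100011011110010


Decoding:
10 -> B
0 -> A
0 -> A
110 -> C
111 -> D
10 -> B
0 -> A
10 -> B


Result: BAACDBAB


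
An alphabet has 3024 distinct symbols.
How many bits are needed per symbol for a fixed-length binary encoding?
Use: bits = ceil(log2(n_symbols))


log2(3024) = 11.5622
Bracket: 2^11 = 2048 < 3024 <= 2^12 = 4096
So ceil(log2(3024)) = 12

bits = ceil(log2(3024)) = ceil(11.5622) = 12 bits


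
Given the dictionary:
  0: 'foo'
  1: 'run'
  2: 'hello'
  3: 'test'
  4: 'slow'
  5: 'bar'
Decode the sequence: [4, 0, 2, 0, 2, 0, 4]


Look up each index in the dictionary:
  4 -> 'slow'
  0 -> 'foo'
  2 -> 'hello'
  0 -> 'foo'
  2 -> 'hello'
  0 -> 'foo'
  4 -> 'slow'

Decoded: "slow foo hello foo hello foo slow"


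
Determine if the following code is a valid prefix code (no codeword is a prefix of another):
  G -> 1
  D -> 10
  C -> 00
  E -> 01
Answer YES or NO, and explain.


Checking each pair (does one codeword prefix another?):
  G='1' vs D='10': prefix -- VIOLATION

NO -- this is NOT a valid prefix code. G (1) is a prefix of D (10).


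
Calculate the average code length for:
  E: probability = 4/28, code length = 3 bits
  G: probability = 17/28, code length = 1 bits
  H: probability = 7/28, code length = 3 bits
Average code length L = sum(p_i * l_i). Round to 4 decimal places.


Weighted contributions p_i * l_i:
  E: (4/28) * 3 = 12/28
  G: (17/28) * 1 = 17/28
  H: (7/28) * 3 = 21/28
Sum = (12 + 17 + 21)/28 = 50/28

L = 50/28 = 1.7857 bits/symbol


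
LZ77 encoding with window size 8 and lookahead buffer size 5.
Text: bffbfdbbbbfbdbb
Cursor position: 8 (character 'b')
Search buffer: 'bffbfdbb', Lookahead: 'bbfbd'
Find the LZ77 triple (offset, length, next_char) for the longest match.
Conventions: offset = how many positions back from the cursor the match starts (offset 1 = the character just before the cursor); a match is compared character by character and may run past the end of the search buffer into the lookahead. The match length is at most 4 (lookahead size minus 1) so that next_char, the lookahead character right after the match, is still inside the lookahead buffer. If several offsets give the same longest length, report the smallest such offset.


Try each offset into the search buffer:
  offset=1 (pos 7, char 'b'): match length 2
  offset=2 (pos 6, char 'b'): match length 2
  offset=3 (pos 5, char 'd'): match length 0
  offset=4 (pos 4, char 'f'): match length 0
  offset=5 (pos 3, char 'b'): match length 1
  offset=6 (pos 2, char 'f'): match length 0
  offset=7 (pos 1, char 'f'): match length 0
  offset=8 (pos 0, char 'b'): match length 1
Longest match has length 2, found at offsets 1, 2; take the smallest, offset 1.
next_char = character at position 8 + 2 = 10 -> 'f'

Best match: offset=1, length=2 (matching 'bb' starting at position 7)
LZ77 triple: (1, 2, 'f')


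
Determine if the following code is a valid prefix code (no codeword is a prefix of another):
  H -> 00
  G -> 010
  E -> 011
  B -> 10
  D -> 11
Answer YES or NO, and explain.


Checking each pair (does one codeword prefix another?):
  H='00' vs G='010': no prefix
  H='00' vs E='011': no prefix
  H='00' vs B='10': no prefix
  H='00' vs D='11': no prefix
  G='010' vs H='00': no prefix
  G='010' vs E='011': no prefix
  G='010' vs B='10': no prefix
  G='010' vs D='11': no prefix
  E='011' vs H='00': no prefix
  E='011' vs G='010': no prefix
  E='011' vs B='10': no prefix
  E='011' vs D='11': no prefix
  B='10' vs H='00': no prefix
  B='10' vs G='010': no prefix
  B='10' vs E='011': no prefix
  B='10' vs D='11': no prefix
  D='11' vs H='00': no prefix
  D='11' vs G='010': no prefix
  D='11' vs E='011': no prefix
  D='11' vs B='10': no prefix
No violation found over all pairs.

YES -- this is a valid prefix code. No codeword is a prefix of any other codeword.


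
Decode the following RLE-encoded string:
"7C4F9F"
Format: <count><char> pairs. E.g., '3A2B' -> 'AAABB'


Expanding each <count><char> pair:
  7C -> 'CCCCCCC'
  4F -> 'FFFF'
  9F -> 'FFFFFFFFF'

Decoded = CCCCCCCFFFFFFFFFFFFF


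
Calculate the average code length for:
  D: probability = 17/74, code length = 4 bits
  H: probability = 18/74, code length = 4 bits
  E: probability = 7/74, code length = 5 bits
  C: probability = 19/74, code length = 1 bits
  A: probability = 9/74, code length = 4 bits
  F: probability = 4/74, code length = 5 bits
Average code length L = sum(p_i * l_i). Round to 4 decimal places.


Weighted contributions p_i * l_i:
  D: (17/74) * 4 = 68/74
  H: (18/74) * 4 = 72/74
  E: (7/74) * 5 = 35/74
  C: (19/74) * 1 = 19/74
  A: (9/74) * 4 = 36/74
  F: (4/74) * 5 = 20/74
Sum = (68 + 72 + 35 + 19 + 36 + 20)/74 = 250/74

L = 250/74 = 3.3784 bits/symbol


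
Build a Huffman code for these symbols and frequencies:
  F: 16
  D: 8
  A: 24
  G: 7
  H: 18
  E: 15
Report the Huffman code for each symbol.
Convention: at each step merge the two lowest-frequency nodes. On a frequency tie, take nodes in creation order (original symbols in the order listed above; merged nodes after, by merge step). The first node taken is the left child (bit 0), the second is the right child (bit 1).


Huffman tree construction:
Step 1: Merge G(7) + D(8) = 15
Step 2: Merge E(15) + (G+D)(15) = 30
Step 3: Merge F(16) + H(18) = 34
Step 4: Merge A(24) + (E+(G+D))(30) = 54
Step 5: Merge (F+H)(34) + (A+(E+(G+D)))(54) = 88
Read each symbol's code off the tree from the root (left child = 0, right child = 1).

Codes:
  F: 00 (length 2)
  D: 1111 (length 4)
  A: 10 (length 2)
  G: 1110 (length 4)
  H: 01 (length 2)
  E: 110 (length 3)
Average code length: 221/88 = 2.5114 bits/symbol


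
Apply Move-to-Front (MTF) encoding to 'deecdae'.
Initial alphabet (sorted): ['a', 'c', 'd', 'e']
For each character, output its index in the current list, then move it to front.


MTF encoding:
'd': index 2 in ['a', 'c', 'd', 'e'] -> ['d', 'a', 'c', 'e']
'e': index 3 in ['d', 'a', 'c', 'e'] -> ['e', 'd', 'a', 'c']
'e': index 0 in ['e', 'd', 'a', 'c'] -> ['e', 'd', 'a', 'c']
'c': index 3 in ['e', 'd', 'a', 'c'] -> ['c', 'e', 'd', 'a']
'd': index 2 in ['c', 'e', 'd', 'a'] -> ['d', 'c', 'e', 'a']
'a': index 3 in ['d', 'c', 'e', 'a'] -> ['a', 'd', 'c', 'e']
'e': index 3 in ['a', 'd', 'c', 'e'] -> ['e', 'a', 'd', 'c']


Output: [2, 3, 0, 3, 2, 3, 3]


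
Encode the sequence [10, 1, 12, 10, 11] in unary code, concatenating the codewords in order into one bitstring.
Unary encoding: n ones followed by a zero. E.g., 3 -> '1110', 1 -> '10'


Encode each number as n ones followed by a terminating 0:
  10 -> 11111111110 (11 bits)
  1 -> 10 (2 bits)
  12 -> 1111111111110 (13 bits)
  10 -> 11111111110 (11 bits)
  11 -> 111111111110 (12 bits)
Total length = 11 + 2 + 13 + 11 + 12 = 49 bits.

Unary([10, 1, 12, 10, 11]) = 1111111111010111111111111011111111110111111111110 (49 bits)


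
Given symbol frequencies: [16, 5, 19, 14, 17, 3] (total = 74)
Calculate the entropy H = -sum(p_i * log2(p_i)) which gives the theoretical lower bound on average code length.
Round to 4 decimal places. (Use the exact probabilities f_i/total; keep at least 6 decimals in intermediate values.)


Per-symbol terms -p_i * log2(p_i) with p_i = f_i/74:
  p = 16/74 = 0.216216: log2(p) = -2.209453, -p*log2(p) = 0.477720
  p = 5/74 = 0.067568: log2(p) = -3.887525, -p*log2(p) = 0.262671
  p = 19/74 = 0.256757: log2(p) = -1.961526, -p*log2(p) = 0.503635
  p = 14/74 = 0.189189: log2(p) = -2.402098, -p*log2(p) = 0.454451
  p = 17/74 = 0.229730: log2(p) = -2.121991, -p*log2(p) = 0.487484
  p = 3/74 = 0.040541: log2(p) = -4.624491, -p*log2(p) = 0.187479
H = 0.477720 + 0.262671 + 0.503635 + 0.454451 + 0.487484 + 0.187479 = 2.373440

H = 2.3734 bits/symbol


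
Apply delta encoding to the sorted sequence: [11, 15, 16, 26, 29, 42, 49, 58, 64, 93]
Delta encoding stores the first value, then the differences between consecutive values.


First value: 11
Deltas:
  15 - 11 = 4
  16 - 15 = 1
  26 - 16 = 10
  29 - 26 = 3
  42 - 29 = 13
  49 - 42 = 7
  58 - 49 = 9
  64 - 58 = 6
  93 - 64 = 29


Delta encoded: [11, 4, 1, 10, 3, 13, 7, 9, 6, 29]


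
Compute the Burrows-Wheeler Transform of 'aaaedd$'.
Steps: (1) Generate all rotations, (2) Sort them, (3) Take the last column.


Rotations (sorted):
  0: $aaaedd -> last char: d
  1: aaaedd$ -> last char: $
  2: aaedd$a -> last char: a
  3: aedd$aa -> last char: a
  4: d$aaaed -> last char: d
  5: dd$aaae -> last char: e
  6: edd$aaa -> last char: a


BWT = d$aadea


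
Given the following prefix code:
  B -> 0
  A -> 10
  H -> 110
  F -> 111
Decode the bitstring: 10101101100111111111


Decoding step by step:
Bits 10 -> A
Bits 10 -> A
Bits 110 -> H
Bits 110 -> H
Bits 0 -> B
Bits 111 -> F
Bits 111 -> F
Bits 111 -> F


Decoded message: AAHHBFFF


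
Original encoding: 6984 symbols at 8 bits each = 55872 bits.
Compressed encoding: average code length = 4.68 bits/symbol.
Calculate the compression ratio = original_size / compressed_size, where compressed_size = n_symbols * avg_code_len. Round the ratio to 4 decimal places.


original_size = n_symbols * orig_bits = 6984 * 8 = 55872 bits
compressed_size = n_symbols * avg_code_len = 6984 * 4.68 = 32685.12 bits
ratio = original_size / compressed_size = 55872 / 32685.12 = 1.7094

Compression ratio = 1.7094


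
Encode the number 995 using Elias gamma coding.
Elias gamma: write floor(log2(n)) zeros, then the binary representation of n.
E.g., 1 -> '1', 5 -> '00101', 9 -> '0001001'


num_bits = floor(log2(995)) + 1 = 10
leading_zeros = num_bits - 1 = 9
binary(995) = 1111100011

Elias gamma(995) = '000000000' + '1111100011' = 0000000001111100011 (19 bits)


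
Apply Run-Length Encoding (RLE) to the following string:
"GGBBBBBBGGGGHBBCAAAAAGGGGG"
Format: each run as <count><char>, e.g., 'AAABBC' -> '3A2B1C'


Scanning runs left to right:
  i=0: run of 'G' x 2 -> '2G'
  i=2: run of 'B' x 6 -> '6B'
  i=8: run of 'G' x 4 -> '4G'
  i=12: run of 'H' x 1 -> '1H'
  i=13: run of 'B' x 2 -> '2B'
  i=15: run of 'C' x 1 -> '1C'
  i=16: run of 'A' x 5 -> '5A'
  i=21: run of 'G' x 5 -> '5G'

RLE = 2G6B4G1H2B1C5A5G


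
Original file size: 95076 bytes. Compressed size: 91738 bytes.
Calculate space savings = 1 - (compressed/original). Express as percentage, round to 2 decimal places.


ratio = compressed/original = 91738/95076 = 0.964891
savings = 1 - ratio = 1 - 0.964891 = 0.035109
as a percentage: 0.035109 * 100 = 3.51%

Space savings = 1 - 91738/95076 = 3.51%


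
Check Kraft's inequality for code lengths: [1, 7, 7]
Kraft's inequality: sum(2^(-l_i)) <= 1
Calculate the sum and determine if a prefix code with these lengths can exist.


Sum = 2^(-1) + 2^(-7) + 2^(-7)
    = 0.5 + 0.0078125 + 0.0078125
    = 66/128 = 0.515625
Since 0.515625 <= 1, Kraft's inequality IS satisfied.
A prefix code with these lengths CAN exist.

Kraft sum = 0.515625. Satisfied.


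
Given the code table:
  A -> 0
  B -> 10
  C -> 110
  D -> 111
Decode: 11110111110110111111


Decoding:
111 -> D
10 -> B
111 -> D
110 -> C
110 -> C
111 -> D
111 -> D


Result: DBDCCDD


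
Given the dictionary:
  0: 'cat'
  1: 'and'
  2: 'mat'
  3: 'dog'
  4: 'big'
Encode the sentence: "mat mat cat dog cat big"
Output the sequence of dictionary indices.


Look up each word in the dictionary:
  'mat' -> 2
  'mat' -> 2
  'cat' -> 0
  'dog' -> 3
  'cat' -> 0
  'big' -> 4

Encoded: [2, 2, 0, 3, 0, 4]


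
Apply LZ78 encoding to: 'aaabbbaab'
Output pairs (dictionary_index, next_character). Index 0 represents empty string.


LZ78 encoding steps:
Dictionary: {0: ''}
Step 1: w='' (idx 0), next='a' -> output (0, 'a'), add 'a' as idx 1
Step 2: w='a' (idx 1), next='a' -> output (1, 'a'), add 'aa' as idx 2
Step 3: w='' (idx 0), next='b' -> output (0, 'b'), add 'b' as idx 3
Step 4: w='b' (idx 3), next='b' -> output (3, 'b'), add 'bb' as idx 4
Step 5: w='aa' (idx 2), next='b' -> output (2, 'b'), add 'aab' as idx 5


Encoded: [(0, 'a'), (1, 'a'), (0, 'b'), (3, 'b'), (2, 'b')]


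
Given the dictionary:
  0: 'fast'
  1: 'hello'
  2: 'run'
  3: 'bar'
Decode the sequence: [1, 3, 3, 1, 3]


Look up each index in the dictionary:
  1 -> 'hello'
  3 -> 'bar'
  3 -> 'bar'
  1 -> 'hello'
  3 -> 'bar'

Decoded: "hello bar bar hello bar"


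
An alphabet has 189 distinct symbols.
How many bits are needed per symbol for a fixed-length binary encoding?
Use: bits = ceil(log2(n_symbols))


log2(189) = 7.5622
Bracket: 2^7 = 128 < 189 <= 2^8 = 256
So ceil(log2(189)) = 8

bits = ceil(log2(189)) = ceil(7.5622) = 8 bits


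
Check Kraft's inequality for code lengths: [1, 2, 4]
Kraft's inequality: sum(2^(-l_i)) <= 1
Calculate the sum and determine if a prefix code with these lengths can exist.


Sum = 2^(-1) + 2^(-2) + 2^(-4)
    = 0.5 + 0.25 + 0.0625
    = 13/16 = 0.8125
Since 0.8125 <= 1, Kraft's inequality IS satisfied.
A prefix code with these lengths CAN exist.

Kraft sum = 0.8125. Satisfied.


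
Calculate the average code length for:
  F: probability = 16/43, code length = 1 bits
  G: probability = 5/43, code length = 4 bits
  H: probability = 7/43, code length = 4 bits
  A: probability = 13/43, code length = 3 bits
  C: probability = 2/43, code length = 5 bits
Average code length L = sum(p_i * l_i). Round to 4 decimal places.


Weighted contributions p_i * l_i:
  F: (16/43) * 1 = 16/43
  G: (5/43) * 4 = 20/43
  H: (7/43) * 4 = 28/43
  A: (13/43) * 3 = 39/43
  C: (2/43) * 5 = 10/43
Sum = (16 + 20 + 28 + 39 + 10)/43 = 113/43

L = 113/43 = 2.6279 bits/symbol


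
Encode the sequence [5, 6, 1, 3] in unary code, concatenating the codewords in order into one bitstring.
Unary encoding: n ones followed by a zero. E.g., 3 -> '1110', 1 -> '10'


Encode each number as n ones followed by a terminating 0:
  5 -> 111110 (6 bits)
  6 -> 1111110 (7 bits)
  1 -> 10 (2 bits)
  3 -> 1110 (4 bits)
Total length = 6 + 7 + 2 + 4 = 19 bits.

Unary([5, 6, 1, 3]) = 1111101111110101110 (19 bits)


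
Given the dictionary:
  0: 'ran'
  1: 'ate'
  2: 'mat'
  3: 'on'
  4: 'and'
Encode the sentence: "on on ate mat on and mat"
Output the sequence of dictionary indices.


Look up each word in the dictionary:
  'on' -> 3
  'on' -> 3
  'ate' -> 1
  'mat' -> 2
  'on' -> 3
  'and' -> 4
  'mat' -> 2

Encoded: [3, 3, 1, 2, 3, 4, 2]


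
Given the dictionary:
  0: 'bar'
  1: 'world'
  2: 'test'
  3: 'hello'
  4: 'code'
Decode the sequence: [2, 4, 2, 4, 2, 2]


Look up each index in the dictionary:
  2 -> 'test'
  4 -> 'code'
  2 -> 'test'
  4 -> 'code'
  2 -> 'test'
  2 -> 'test'

Decoded: "test code test code test test"


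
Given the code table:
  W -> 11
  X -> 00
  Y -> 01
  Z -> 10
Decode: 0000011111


Decoding:
00 -> X
00 -> X
01 -> Y
11 -> W
11 -> W


Result: XXYWW


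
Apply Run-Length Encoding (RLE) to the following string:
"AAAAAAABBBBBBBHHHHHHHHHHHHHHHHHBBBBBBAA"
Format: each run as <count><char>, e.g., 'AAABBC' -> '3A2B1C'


Scanning runs left to right:
  i=0: run of 'A' x 7 -> '7A'
  i=7: run of 'B' x 7 -> '7B'
  i=14: run of 'H' x 17 -> '17H'
  i=31: run of 'B' x 6 -> '6B'
  i=37: run of 'A' x 2 -> '2A'

RLE = 7A7B17H6B2A


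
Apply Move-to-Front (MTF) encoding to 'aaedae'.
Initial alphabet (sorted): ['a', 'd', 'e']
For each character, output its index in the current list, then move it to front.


MTF encoding:
'a': index 0 in ['a', 'd', 'e'] -> ['a', 'd', 'e']
'a': index 0 in ['a', 'd', 'e'] -> ['a', 'd', 'e']
'e': index 2 in ['a', 'd', 'e'] -> ['e', 'a', 'd']
'd': index 2 in ['e', 'a', 'd'] -> ['d', 'e', 'a']
'a': index 2 in ['d', 'e', 'a'] -> ['a', 'd', 'e']
'e': index 2 in ['a', 'd', 'e'] -> ['e', 'a', 'd']


Output: [0, 0, 2, 2, 2, 2]


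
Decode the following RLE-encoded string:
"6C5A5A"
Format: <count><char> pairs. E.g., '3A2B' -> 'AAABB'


Expanding each <count><char> pair:
  6C -> 'CCCCCC'
  5A -> 'AAAAA'
  5A -> 'AAAAA'

Decoded = CCCCCCAAAAAAAAAA


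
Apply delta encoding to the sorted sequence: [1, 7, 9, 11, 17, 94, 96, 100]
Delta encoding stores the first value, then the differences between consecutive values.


First value: 1
Deltas:
  7 - 1 = 6
  9 - 7 = 2
  11 - 9 = 2
  17 - 11 = 6
  94 - 17 = 77
  96 - 94 = 2
  100 - 96 = 4


Delta encoded: [1, 6, 2, 2, 6, 77, 2, 4]


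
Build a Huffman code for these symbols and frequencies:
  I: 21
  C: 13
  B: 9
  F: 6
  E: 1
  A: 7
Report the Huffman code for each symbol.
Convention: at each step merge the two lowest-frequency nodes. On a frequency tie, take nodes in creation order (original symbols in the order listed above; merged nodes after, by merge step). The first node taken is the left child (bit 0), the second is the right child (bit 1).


Huffman tree construction:
Step 1: Merge E(1) + F(6) = 7
Step 2: Merge A(7) + (E+F)(7) = 14
Step 3: Merge B(9) + C(13) = 22
Step 4: Merge (A+(E+F))(14) + I(21) = 35
Step 5: Merge (B+C)(22) + ((A+(E+F))+I)(35) = 57
Read each symbol's code off the tree from the root (left child = 0, right child = 1).

Codes:
  I: 11 (length 2)
  C: 01 (length 2)
  B: 00 (length 2)
  F: 1011 (length 4)
  E: 1010 (length 4)
  A: 100 (length 3)
Average code length: 135/57 = 2.3684 bits/symbol


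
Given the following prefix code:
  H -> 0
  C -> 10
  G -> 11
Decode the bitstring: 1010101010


Decoding step by step:
Bits 10 -> C
Bits 10 -> C
Bits 10 -> C
Bits 10 -> C
Bits 10 -> C


Decoded message: CCCCC


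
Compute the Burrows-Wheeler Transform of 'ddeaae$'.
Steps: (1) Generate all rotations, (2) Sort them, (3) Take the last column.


Rotations (sorted):
  0: $ddeaae -> last char: e
  1: aae$dde -> last char: e
  2: ae$ddea -> last char: a
  3: ddeaae$ -> last char: $
  4: deaae$d -> last char: d
  5: e$ddeaa -> last char: a
  6: eaae$dd -> last char: d


BWT = eea$dad


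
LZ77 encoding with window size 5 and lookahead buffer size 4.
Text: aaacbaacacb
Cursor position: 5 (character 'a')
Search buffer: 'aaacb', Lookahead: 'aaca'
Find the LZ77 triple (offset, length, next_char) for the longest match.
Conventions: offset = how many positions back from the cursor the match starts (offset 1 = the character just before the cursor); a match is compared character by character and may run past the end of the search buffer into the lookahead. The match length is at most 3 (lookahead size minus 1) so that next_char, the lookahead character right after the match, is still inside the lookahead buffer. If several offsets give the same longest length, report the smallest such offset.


Try each offset into the search buffer:
  offset=1 (pos 4, char 'b'): match length 0
  offset=2 (pos 3, char 'c'): match length 0
  offset=3 (pos 2, char 'a'): match length 1
  offset=4 (pos 1, char 'a'): match length 3
  offset=5 (pos 0, char 'a'): match length 2
Longest match has length 3 at offset 4.
next_char = character at position 5 + 3 = 8 -> 'a'

Best match: offset=4, length=3 (matching 'aac' starting at position 1)
LZ77 triple: (4, 3, 'a')


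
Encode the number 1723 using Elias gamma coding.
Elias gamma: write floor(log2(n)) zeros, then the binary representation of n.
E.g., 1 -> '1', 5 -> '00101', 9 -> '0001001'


num_bits = floor(log2(1723)) + 1 = 11
leading_zeros = num_bits - 1 = 10
binary(1723) = 11010111011

Elias gamma(1723) = '0000000000' + '11010111011' = 000000000011010111011 (21 bits)


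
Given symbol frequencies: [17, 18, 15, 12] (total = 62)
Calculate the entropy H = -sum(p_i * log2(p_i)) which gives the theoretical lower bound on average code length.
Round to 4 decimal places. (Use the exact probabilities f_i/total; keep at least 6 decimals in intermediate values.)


Per-symbol terms -p_i * log2(p_i) with p_i = f_i/62:
  p = 17/62 = 0.274194: log2(p) = -1.866733, -p*log2(p) = 0.511846
  p = 18/62 = 0.290323: log2(p) = -1.784271, -p*log2(p) = 0.518014
  p = 15/62 = 0.241935: log2(p) = -2.047306, -p*log2(p) = 0.495316
  p = 12/62 = 0.193548: log2(p) = -2.369234, -p*log2(p) = 0.458561
H = 0.511846 + 0.518014 + 0.495316 + 0.458561 = 1.983737

H = 1.9837 bits/symbol


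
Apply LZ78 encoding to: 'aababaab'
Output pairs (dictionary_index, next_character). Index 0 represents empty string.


LZ78 encoding steps:
Dictionary: {0: ''}
Step 1: w='' (idx 0), next='a' -> output (0, 'a'), add 'a' as idx 1
Step 2: w='a' (idx 1), next='b' -> output (1, 'b'), add 'ab' as idx 2
Step 3: w='ab' (idx 2), next='a' -> output (2, 'a'), add 'aba' as idx 3
Step 4: w='ab' (idx 2), end of input -> output (2, '')


Encoded: [(0, 'a'), (1, 'b'), (2, 'a'), (2, '')]


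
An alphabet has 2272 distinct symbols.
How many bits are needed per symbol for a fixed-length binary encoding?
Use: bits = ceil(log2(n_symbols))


log2(2272) = 11.1497
Bracket: 2^11 = 2048 < 2272 <= 2^12 = 4096
So ceil(log2(2272)) = 12

bits = ceil(log2(2272)) = ceil(11.1497) = 12 bits


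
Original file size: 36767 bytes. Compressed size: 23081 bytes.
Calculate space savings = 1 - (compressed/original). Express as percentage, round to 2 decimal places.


ratio = compressed/original = 23081/36767 = 0.627764
savings = 1 - ratio = 1 - 0.627764 = 0.372236
as a percentage: 0.372236 * 100 = 37.22%

Space savings = 1 - 23081/36767 = 37.22%


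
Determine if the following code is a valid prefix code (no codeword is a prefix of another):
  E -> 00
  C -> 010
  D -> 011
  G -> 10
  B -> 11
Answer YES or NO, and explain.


Checking each pair (does one codeword prefix another?):
  E='00' vs C='010': no prefix
  E='00' vs D='011': no prefix
  E='00' vs G='10': no prefix
  E='00' vs B='11': no prefix
  C='010' vs E='00': no prefix
  C='010' vs D='011': no prefix
  C='010' vs G='10': no prefix
  C='010' vs B='11': no prefix
  D='011' vs E='00': no prefix
  D='011' vs C='010': no prefix
  D='011' vs G='10': no prefix
  D='011' vs B='11': no prefix
  G='10' vs E='00': no prefix
  G='10' vs C='010': no prefix
  G='10' vs D='011': no prefix
  G='10' vs B='11': no prefix
  B='11' vs E='00': no prefix
  B='11' vs C='010': no prefix
  B='11' vs D='011': no prefix
  B='11' vs G='10': no prefix
No violation found over all pairs.

YES -- this is a valid prefix code. No codeword is a prefix of any other codeword.


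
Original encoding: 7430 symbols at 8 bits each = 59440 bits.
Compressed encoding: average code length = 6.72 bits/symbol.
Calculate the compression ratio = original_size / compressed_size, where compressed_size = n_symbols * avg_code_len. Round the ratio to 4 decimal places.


original_size = n_symbols * orig_bits = 7430 * 8 = 59440 bits
compressed_size = n_symbols * avg_code_len = 7430 * 6.72 = 49929.6 bits
ratio = original_size / compressed_size = 59440 / 49929.6 = 1.1905

Compression ratio = 1.1905


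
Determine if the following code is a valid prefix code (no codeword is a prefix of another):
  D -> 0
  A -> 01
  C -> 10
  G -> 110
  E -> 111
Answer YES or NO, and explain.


Checking each pair (does one codeword prefix another?):
  D='0' vs A='01': prefix -- VIOLATION

NO -- this is NOT a valid prefix code. D (0) is a prefix of A (01).


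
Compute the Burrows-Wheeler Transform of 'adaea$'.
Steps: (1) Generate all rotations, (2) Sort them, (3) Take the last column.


Rotations (sorted):
  0: $adaea -> last char: a
  1: a$adae -> last char: e
  2: adaea$ -> last char: $
  3: aea$ad -> last char: d
  4: daea$a -> last char: a
  5: ea$ada -> last char: a


BWT = ae$daa


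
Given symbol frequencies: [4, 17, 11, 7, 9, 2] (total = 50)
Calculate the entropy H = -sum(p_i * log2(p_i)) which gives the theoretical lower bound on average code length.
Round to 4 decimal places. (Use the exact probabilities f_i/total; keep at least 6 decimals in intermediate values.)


Per-symbol terms -p_i * log2(p_i) with p_i = f_i/50:
  p = 4/50 = 0.080000: log2(p) = -3.643856, -p*log2(p) = 0.291508
  p = 17/50 = 0.340000: log2(p) = -1.556393, -p*log2(p) = 0.529174
  p = 11/50 = 0.220000: log2(p) = -2.184425, -p*log2(p) = 0.480573
  p = 7/50 = 0.140000: log2(p) = -2.836501, -p*log2(p) = 0.397110
  p = 9/50 = 0.180000: log2(p) = -2.473931, -p*log2(p) = 0.445308
  p = 2/50 = 0.040000: log2(p) = -4.643856, -p*log2(p) = 0.185754
H = 0.291508 + 0.529174 + 0.480573 + 0.397110 + 0.445308 + 0.185754 = 2.329427

H = 2.3294 bits/symbol


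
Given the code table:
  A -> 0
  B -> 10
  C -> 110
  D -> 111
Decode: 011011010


Decoding:
0 -> A
110 -> C
110 -> C
10 -> B


Result: ACCB


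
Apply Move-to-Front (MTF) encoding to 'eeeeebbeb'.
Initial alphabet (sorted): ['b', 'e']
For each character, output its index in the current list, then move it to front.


MTF encoding:
'e': index 1 in ['b', 'e'] -> ['e', 'b']
'e': index 0 in ['e', 'b'] -> ['e', 'b']
'e': index 0 in ['e', 'b'] -> ['e', 'b']
'e': index 0 in ['e', 'b'] -> ['e', 'b']
'e': index 0 in ['e', 'b'] -> ['e', 'b']
'b': index 1 in ['e', 'b'] -> ['b', 'e']
'b': index 0 in ['b', 'e'] -> ['b', 'e']
'e': index 1 in ['b', 'e'] -> ['e', 'b']
'b': index 1 in ['e', 'b'] -> ['b', 'e']


Output: [1, 0, 0, 0, 0, 1, 0, 1, 1]


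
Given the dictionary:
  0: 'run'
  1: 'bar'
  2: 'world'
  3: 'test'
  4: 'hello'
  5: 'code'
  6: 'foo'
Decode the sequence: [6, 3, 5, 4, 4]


Look up each index in the dictionary:
  6 -> 'foo'
  3 -> 'test'
  5 -> 'code'
  4 -> 'hello'
  4 -> 'hello'

Decoded: "foo test code hello hello"


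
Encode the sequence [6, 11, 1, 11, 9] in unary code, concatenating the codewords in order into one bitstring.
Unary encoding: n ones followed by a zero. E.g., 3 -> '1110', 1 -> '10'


Encode each number as n ones followed by a terminating 0:
  6 -> 1111110 (7 bits)
  11 -> 111111111110 (12 bits)
  1 -> 10 (2 bits)
  11 -> 111111111110 (12 bits)
  9 -> 1111111110 (10 bits)
Total length = 7 + 12 + 2 + 12 + 10 = 43 bits.

Unary([6, 11, 1, 11, 9]) = 1111110111111111110101111111111101111111110 (43 bits)


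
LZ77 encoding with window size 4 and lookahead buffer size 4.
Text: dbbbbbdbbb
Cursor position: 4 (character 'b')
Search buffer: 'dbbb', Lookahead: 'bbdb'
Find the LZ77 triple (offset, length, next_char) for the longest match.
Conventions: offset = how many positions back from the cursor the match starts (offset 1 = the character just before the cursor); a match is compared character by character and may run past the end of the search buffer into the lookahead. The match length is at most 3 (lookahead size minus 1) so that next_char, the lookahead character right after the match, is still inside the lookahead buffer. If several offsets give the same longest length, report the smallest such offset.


Try each offset into the search buffer:
  offset=1 (pos 3, char 'b'): match length 2
  offset=2 (pos 2, char 'b'): match length 2
  offset=3 (pos 1, char 'b'): match length 2
  offset=4 (pos 0, char 'd'): match length 0
Longest match has length 2, found at offsets 1, 2, 3; take the smallest, offset 1.
next_char = character at position 4 + 2 = 6 -> 'd'

Best match: offset=1, length=2 (matching 'bb' starting at position 3)
LZ77 triple: (1, 2, 'd')


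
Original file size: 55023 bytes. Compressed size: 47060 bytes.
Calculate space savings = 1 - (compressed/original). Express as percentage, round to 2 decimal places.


ratio = compressed/original = 47060/55023 = 0.855279
savings = 1 - ratio = 1 - 0.855279 = 0.144721
as a percentage: 0.144721 * 100 = 14.47%

Space savings = 1 - 47060/55023 = 14.47%


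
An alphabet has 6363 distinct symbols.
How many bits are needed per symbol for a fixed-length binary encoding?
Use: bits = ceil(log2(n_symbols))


log2(6363) = 12.6355
Bracket: 2^12 = 4096 < 6363 <= 2^13 = 8192
So ceil(log2(6363)) = 13

bits = ceil(log2(6363)) = ceil(12.6355) = 13 bits


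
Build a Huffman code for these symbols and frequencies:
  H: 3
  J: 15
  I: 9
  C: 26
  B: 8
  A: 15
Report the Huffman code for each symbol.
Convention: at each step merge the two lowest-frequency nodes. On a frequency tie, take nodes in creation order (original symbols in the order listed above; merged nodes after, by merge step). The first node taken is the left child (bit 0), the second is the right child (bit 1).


Huffman tree construction:
Step 1: Merge H(3) + B(8) = 11
Step 2: Merge I(9) + (H+B)(11) = 20
Step 3: Merge J(15) + A(15) = 30
Step 4: Merge (I+(H+B))(20) + C(26) = 46
Step 5: Merge (J+A)(30) + ((I+(H+B))+C)(46) = 76
Read each symbol's code off the tree from the root (left child = 0, right child = 1).

Codes:
  H: 1010 (length 4)
  J: 00 (length 2)
  I: 100 (length 3)
  C: 11 (length 2)
  B: 1011 (length 4)
  A: 01 (length 2)
Average code length: 183/76 = 2.4079 bits/symbol


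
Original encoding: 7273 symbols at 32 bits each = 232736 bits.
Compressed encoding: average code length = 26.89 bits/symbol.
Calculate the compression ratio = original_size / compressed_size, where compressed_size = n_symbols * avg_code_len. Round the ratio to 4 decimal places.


original_size = n_symbols * orig_bits = 7273 * 32 = 232736 bits
compressed_size = n_symbols * avg_code_len = 7273 * 26.89 = 195570.97 bits
ratio = original_size / compressed_size = 232736 / 195570.97 = 1.19

Compression ratio = 1.19


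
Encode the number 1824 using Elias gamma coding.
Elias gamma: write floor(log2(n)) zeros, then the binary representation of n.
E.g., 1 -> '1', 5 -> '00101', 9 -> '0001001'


num_bits = floor(log2(1824)) + 1 = 11
leading_zeros = num_bits - 1 = 10
binary(1824) = 11100100000

Elias gamma(1824) = '0000000000' + '11100100000' = 000000000011100100000 (21 bits)


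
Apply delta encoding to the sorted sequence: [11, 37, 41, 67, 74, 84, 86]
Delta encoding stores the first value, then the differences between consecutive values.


First value: 11
Deltas:
  37 - 11 = 26
  41 - 37 = 4
  67 - 41 = 26
  74 - 67 = 7
  84 - 74 = 10
  86 - 84 = 2


Delta encoded: [11, 26, 4, 26, 7, 10, 2]


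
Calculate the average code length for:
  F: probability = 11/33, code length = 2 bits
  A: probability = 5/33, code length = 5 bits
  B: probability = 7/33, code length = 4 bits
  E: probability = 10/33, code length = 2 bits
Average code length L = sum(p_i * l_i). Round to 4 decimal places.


Weighted contributions p_i * l_i:
  F: (11/33) * 2 = 22/33
  A: (5/33) * 5 = 25/33
  B: (7/33) * 4 = 28/33
  E: (10/33) * 2 = 20/33
Sum = (22 + 25 + 28 + 20)/33 = 95/33

L = 95/33 = 2.8788 bits/symbol


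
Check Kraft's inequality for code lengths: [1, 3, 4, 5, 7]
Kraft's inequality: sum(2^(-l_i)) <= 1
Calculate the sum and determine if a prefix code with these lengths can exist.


Sum = 2^(-1) + 2^(-3) + 2^(-4) + 2^(-5) + 2^(-7)
    = 0.5 + 0.125 + 0.0625 + 0.03125 + 0.0078125
    = 93/128 = 0.7265625
Since 0.7265625 <= 1, Kraft's inequality IS satisfied.
A prefix code with these lengths CAN exist.

Kraft sum = 0.7265625. Satisfied.


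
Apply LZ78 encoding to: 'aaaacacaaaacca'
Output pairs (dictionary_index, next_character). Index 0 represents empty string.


LZ78 encoding steps:
Dictionary: {0: ''}
Step 1: w='' (idx 0), next='a' -> output (0, 'a'), add 'a' as idx 1
Step 2: w='a' (idx 1), next='a' -> output (1, 'a'), add 'aa' as idx 2
Step 3: w='a' (idx 1), next='c' -> output (1, 'c'), add 'ac' as idx 3
Step 4: w='ac' (idx 3), next='a' -> output (3, 'a'), add 'aca' as idx 4
Step 5: w='aa' (idx 2), next='a' -> output (2, 'a'), add 'aaa' as idx 5
Step 6: w='' (idx 0), next='c' -> output (0, 'c'), add 'c' as idx 6
Step 7: w='c' (idx 6), next='a' -> output (6, 'a'), add 'ca' as idx 7


Encoded: [(0, 'a'), (1, 'a'), (1, 'c'), (3, 'a'), (2, 'a'), (0, 'c'), (6, 'a')]


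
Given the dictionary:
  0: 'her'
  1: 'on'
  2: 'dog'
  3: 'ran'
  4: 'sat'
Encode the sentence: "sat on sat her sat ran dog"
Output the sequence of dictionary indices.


Look up each word in the dictionary:
  'sat' -> 4
  'on' -> 1
  'sat' -> 4
  'her' -> 0
  'sat' -> 4
  'ran' -> 3
  'dog' -> 2

Encoded: [4, 1, 4, 0, 4, 3, 2]


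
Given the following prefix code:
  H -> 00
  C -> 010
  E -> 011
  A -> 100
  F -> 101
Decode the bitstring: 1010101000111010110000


Decoding step by step:
Bits 101 -> F
Bits 010 -> C
Bits 100 -> A
Bits 011 -> E
Bits 101 -> F
Bits 011 -> E
Bits 00 -> H
Bits 00 -> H


Decoded message: FCAEFEHH


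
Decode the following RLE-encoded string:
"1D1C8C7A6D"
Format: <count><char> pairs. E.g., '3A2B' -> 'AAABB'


Expanding each <count><char> pair:
  1D -> 'D'
  1C -> 'C'
  8C -> 'CCCCCCCC'
  7A -> 'AAAAAAA'
  6D -> 'DDDDDD'

Decoded = DCCCCCCCCCAAAAAAADDDDDD


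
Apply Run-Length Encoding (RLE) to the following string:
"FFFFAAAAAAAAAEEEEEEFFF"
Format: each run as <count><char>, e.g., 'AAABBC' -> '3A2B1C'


Scanning runs left to right:
  i=0: run of 'F' x 4 -> '4F'
  i=4: run of 'A' x 9 -> '9A'
  i=13: run of 'E' x 6 -> '6E'
  i=19: run of 'F' x 3 -> '3F'

RLE = 4F9A6E3F


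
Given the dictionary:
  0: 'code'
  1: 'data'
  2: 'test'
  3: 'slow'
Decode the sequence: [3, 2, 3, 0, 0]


Look up each index in the dictionary:
  3 -> 'slow'
  2 -> 'test'
  3 -> 'slow'
  0 -> 'code'
  0 -> 'code'

Decoded: "slow test slow code code"


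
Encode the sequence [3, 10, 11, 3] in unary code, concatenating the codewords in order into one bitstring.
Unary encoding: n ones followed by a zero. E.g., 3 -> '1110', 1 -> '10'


Encode each number as n ones followed by a terminating 0:
  3 -> 1110 (4 bits)
  10 -> 11111111110 (11 bits)
  11 -> 111111111110 (12 bits)
  3 -> 1110 (4 bits)
Total length = 4 + 11 + 12 + 4 = 31 bits.

Unary([3, 10, 11, 3]) = 1110111111111101111111111101110 (31 bits)


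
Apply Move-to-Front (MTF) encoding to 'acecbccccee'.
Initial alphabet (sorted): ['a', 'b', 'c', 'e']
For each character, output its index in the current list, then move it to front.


MTF encoding:
'a': index 0 in ['a', 'b', 'c', 'e'] -> ['a', 'b', 'c', 'e']
'c': index 2 in ['a', 'b', 'c', 'e'] -> ['c', 'a', 'b', 'e']
'e': index 3 in ['c', 'a', 'b', 'e'] -> ['e', 'c', 'a', 'b']
'c': index 1 in ['e', 'c', 'a', 'b'] -> ['c', 'e', 'a', 'b']
'b': index 3 in ['c', 'e', 'a', 'b'] -> ['b', 'c', 'e', 'a']
'c': index 1 in ['b', 'c', 'e', 'a'] -> ['c', 'b', 'e', 'a']
'c': index 0 in ['c', 'b', 'e', 'a'] -> ['c', 'b', 'e', 'a']
'c': index 0 in ['c', 'b', 'e', 'a'] -> ['c', 'b', 'e', 'a']
'c': index 0 in ['c', 'b', 'e', 'a'] -> ['c', 'b', 'e', 'a']
'e': index 2 in ['c', 'b', 'e', 'a'] -> ['e', 'c', 'b', 'a']
'e': index 0 in ['e', 'c', 'b', 'a'] -> ['e', 'c', 'b', 'a']


Output: [0, 2, 3, 1, 3, 1, 0, 0, 0, 2, 0]


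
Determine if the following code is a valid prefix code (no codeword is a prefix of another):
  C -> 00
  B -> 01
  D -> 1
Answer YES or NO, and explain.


Checking each pair (does one codeword prefix another?):
  C='00' vs B='01': no prefix
  C='00' vs D='1': no prefix
  B='01' vs C='00': no prefix
  B='01' vs D='1': no prefix
  D='1' vs C='00': no prefix
  D='1' vs B='01': no prefix
No violation found over all pairs.

YES -- this is a valid prefix code. No codeword is a prefix of any other codeword.


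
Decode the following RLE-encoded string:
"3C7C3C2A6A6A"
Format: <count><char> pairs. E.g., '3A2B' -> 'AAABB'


Expanding each <count><char> pair:
  3C -> 'CCC'
  7C -> 'CCCCCCC'
  3C -> 'CCC'
  2A -> 'AA'
  6A -> 'AAAAAA'
  6A -> 'AAAAAA'

Decoded = CCCCCCCCCCCCCAAAAAAAAAAAAAA


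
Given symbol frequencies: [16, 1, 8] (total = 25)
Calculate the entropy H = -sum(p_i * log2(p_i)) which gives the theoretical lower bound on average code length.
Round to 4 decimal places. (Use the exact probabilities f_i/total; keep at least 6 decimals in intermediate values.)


Per-symbol terms -p_i * log2(p_i) with p_i = f_i/25:
  p = 16/25 = 0.640000: log2(p) = -0.643856, -p*log2(p) = 0.412068
  p = 1/25 = 0.040000: log2(p) = -4.643856, -p*log2(p) = 0.185754
  p = 8/25 = 0.320000: log2(p) = -1.643856, -p*log2(p) = 0.526034
H = 0.412068 + 0.185754 + 0.526034 = 1.123856

H = 1.1239 bits/symbol


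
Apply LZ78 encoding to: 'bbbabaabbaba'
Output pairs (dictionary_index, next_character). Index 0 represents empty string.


LZ78 encoding steps:
Dictionary: {0: ''}
Step 1: w='' (idx 0), next='b' -> output (0, 'b'), add 'b' as idx 1
Step 2: w='b' (idx 1), next='b' -> output (1, 'b'), add 'bb' as idx 2
Step 3: w='' (idx 0), next='a' -> output (0, 'a'), add 'a' as idx 3
Step 4: w='b' (idx 1), next='a' -> output (1, 'a'), add 'ba' as idx 4
Step 5: w='a' (idx 3), next='b' -> output (3, 'b'), add 'ab' as idx 5
Step 6: w='ba' (idx 4), next='b' -> output (4, 'b'), add 'bab' as idx 6
Step 7: w='a' (idx 3), end of input -> output (3, '')


Encoded: [(0, 'b'), (1, 'b'), (0, 'a'), (1, 'a'), (3, 'b'), (4, 'b'), (3, '')]


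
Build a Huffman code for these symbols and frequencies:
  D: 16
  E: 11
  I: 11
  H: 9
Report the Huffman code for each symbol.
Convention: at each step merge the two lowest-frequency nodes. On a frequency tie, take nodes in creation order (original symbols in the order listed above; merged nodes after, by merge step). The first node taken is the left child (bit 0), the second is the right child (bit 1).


Huffman tree construction:
Step 1: Merge H(9) + E(11) = 20
Step 2: Merge I(11) + D(16) = 27
Step 3: Merge (H+E)(20) + (I+D)(27) = 47
Read each symbol's code off the tree from the root (left child = 0, right child = 1).

Codes:
  D: 11 (length 2)
  E: 01 (length 2)
  I: 10 (length 2)
  H: 00 (length 2)
Average code length: 94/47 = 2.0000 bits/symbol


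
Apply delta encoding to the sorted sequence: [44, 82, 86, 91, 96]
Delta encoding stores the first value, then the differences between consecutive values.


First value: 44
Deltas:
  82 - 44 = 38
  86 - 82 = 4
  91 - 86 = 5
  96 - 91 = 5


Delta encoded: [44, 38, 4, 5, 5]
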